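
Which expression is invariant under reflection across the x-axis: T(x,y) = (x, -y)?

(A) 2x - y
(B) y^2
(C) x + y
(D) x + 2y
B

The map is reflection across the x-axis: T(x,y) = (x, -y).
Substitute the transformed coordinates into each option and compare with the original:
(A) 2x - y  ->  2(x) - (-y) = 2x + y   [differs from 2x - y: not invariant]
(B) y^2  ->  (-y)^2 = y^2   [equals y^2: invariant]
(C) x + y  ->  (x) + (-y) = x - y   [differs from x + y: not invariant]
(D) x + 2y  ->  (x) + 2(-y) = x - 2y   [differs from x + 2y: not invariant]

Only option (B), y^2, is unchanged by the transformation.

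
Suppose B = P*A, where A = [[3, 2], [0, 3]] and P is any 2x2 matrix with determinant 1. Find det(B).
9

By the multiplicative property of determinants, det(B) = det(P*A) = det(P) * det(A) = det(A),
so the determinant is invariant under multiplication by any determinant-1 matrix; we just need det(A).

det(A) = (3)(3) - (2)(0) = 9 - 0 = 9

Therefore det(B) = 1 * 9 = 9.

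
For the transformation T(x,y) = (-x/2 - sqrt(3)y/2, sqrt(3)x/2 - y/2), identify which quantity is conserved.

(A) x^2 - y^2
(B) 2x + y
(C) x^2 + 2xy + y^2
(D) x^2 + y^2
D

An expression E(x,y) is invariant under T if E(T(x,y)) = E(x,y). Here T(x,y) = (-x/2 - sqrt(3)y/2, sqrt(3)x/2 - y/2).
Substitute the transformed coordinates into each option and compare with the original:
(A) x^2 - y^2  ->  (-x/2 - sqrt(3)y/2)^2 - (sqrt(3)x/2 - y/2)^2 = -x^2/2 + sqrt(3)xy + y^2/2   [differs from x^2 - y^2: not invariant]
(B) 2x + y  ->  2(-x/2 - sqrt(3)y/2) + (sqrt(3)x/2 - y/2) = -x + sqrt(3)x/2 - sqrt(3)y - y/2   [differs from 2x + y: not invariant]
(C) x^2 + 2xy + y^2  ->  (-x/2 - sqrt(3)y/2)^2 + 2(-x/2 - sqrt(3)y/2)(sqrt(3)x/2 - y/2) + (sqrt(3)x/2 - y/2)^2 = -sqrt(3)x^2/2 + x^2 - xy + sqrt(3)y^2/2 + y^2   [differs from x^2 + 2xy + y^2: not invariant]
(D) x^2 + y^2  ->  (-x/2 - sqrt(3)y/2)^2 + (sqrt(3)x/2 - y/2)^2 = x^2 + y^2   [equals x^2 + y^2: invariant]

Only option (D), x^2 + y^2, is unchanged by the transformation.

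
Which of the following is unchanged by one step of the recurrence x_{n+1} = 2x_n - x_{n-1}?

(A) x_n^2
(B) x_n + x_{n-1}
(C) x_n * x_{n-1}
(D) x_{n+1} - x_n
D

For the recurrence x_{n+1} = 2x_n - x_{n-1}:

If x_{n+1} = 2x_n - x_{n-1}, then:
x_{n+1} - x_n = x_n - x_{n-1}
The first difference is constant throughout the sequence.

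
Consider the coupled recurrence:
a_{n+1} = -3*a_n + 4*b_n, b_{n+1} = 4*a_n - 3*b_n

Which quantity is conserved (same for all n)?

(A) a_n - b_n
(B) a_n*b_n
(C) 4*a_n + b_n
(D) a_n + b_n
D

Replace a_n by a_{n+1} = -3*a_n + 4*b_n and b_n by b_{n+1} = 4*a_n - 3*b_n in each option and simplify:
(A) a_n - b_n  ->  (-3*a_n + 4*b_n) - (4*a_n - 3*b_n) = -7*a_n + 7*b_n   [not conserved]
(B) a_n*b_n  ->  (-3*a_n + 4*b_n)*(4*a_n - 3*b_n) = -12*a_n^2 + 25*a_n*b_n - 12*b_n^2   [not conserved]
(C) 4*a_n + b_n  ->  4*(-3*a_n + 4*b_n) + (4*a_n - 3*b_n) = -8*a_n + 13*b_n   [not conserved]
(D) a_n + b_n  ->  (-3*a_n + 4*b_n) + (4*a_n - 3*b_n) = a_n + b_n   [conserved]

Only (D) a_n + b_n returns to itself after one step, so it is the conserved quantity.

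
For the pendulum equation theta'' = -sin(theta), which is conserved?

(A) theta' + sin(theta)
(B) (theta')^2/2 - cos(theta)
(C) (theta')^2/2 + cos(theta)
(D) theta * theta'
B

A first integral I satisfies dI/dt = 0 along every solution. Differentiate each option and use the equation of motion:
(A) d/dt[theta' + sin(theta)] = theta'' + cos(theta) theta' = -sin(theta) + theta' cos(theta), not identically 0
(B) d/dt[(theta')^2/2 - cos(theta)] = theta' theta'' + sin(theta) theta' = theta'(-sin(theta)) + theta' sin(theta) = 0
(C) d/dt[(theta')^2/2 + cos(theta)] = theta' theta'' - sin(theta) theta' = -2 theta' sin(theta), not identically 0
(D) d/dt[theta * theta'] = (theta')^2 + theta theta'' = (theta')^2 - theta sin(theta), not identically 0

Only (B) has zero time-derivative. This is the total energy: kinetic (theta')^2/2 plus potential -cos(theta).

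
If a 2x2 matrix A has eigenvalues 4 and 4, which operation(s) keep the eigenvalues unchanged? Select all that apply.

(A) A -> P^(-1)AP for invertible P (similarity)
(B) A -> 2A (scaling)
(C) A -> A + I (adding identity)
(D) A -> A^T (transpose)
A and D

Eigenvalues are preserved by:
1. Similarity transformations: A -> P^(-1)AP (same characteristic polynomial)
2. Transpose: A^T has the same eigenvalues as A

Eigenvalues are NOT preserved by:
- Adding identity: eigenvalues become 4+1, 4+1
- Scaling: eigenvalues become 8, 8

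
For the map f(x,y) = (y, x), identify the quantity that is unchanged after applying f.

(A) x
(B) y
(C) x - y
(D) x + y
D

For f(x,y) = (y, x):
After applying f: x' = y, y' = x. So x' + y' = y + x = x + y.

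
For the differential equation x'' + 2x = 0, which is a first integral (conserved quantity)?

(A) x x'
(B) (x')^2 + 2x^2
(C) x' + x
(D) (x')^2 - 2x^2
B

A first integral I satisfies dI/dt = 0 along every solution. Differentiate each option and use the equation of motion:
(A) d/dt[x x'] = (x')^2 + x x'' = (x')^2 - 2x^2, not identically 0
(B) d/dt[(x')^2 + 2x^2] = 2x'x'' + 4x x' = 2x'(-2x) + 4x x' = 0
(C) d/dt[x' + x] = x'' + x' = -2x + x', not identically 0
(D) d/dt[(x')^2 - 2x^2] = 2x'x'' - 4x x' = -8x x', not identically 0

Only (B) has zero time-derivative. So the energy-like quantity (x')^2 + 2x^2 is the first integral.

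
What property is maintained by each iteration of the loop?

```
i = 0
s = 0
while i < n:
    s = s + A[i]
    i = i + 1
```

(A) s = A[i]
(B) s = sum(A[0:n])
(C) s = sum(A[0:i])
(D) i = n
C

A loop invariant must hold before the first iteration and be re-established by every execution of the body.

(C) s = sum(A[0:i]): Initially i = 0 and s = 0 = sum of the empty slice A[0:0]. If s = sum(A[0:i]) holds at the top of an iteration, the body sets s to sum(A[0:i]) + A[i] = sum(A[0:i+1]) and then i to i+1, so s = sum(A[0:i]) holds again. At exit i = n, giving s = sum(A[0:n]).

The other options fail:
(A) s = A[i]: after the first iteration s = A[0] but i = 1, so s = A[i] compares s with the wrong element (and fails in general).
(B) s = sum(A[0:n]): false before the loop (s = 0, not the full sum) -- it only becomes true at exit.
(D) i = n: false initially (i = 0); it is the exit condition, not an invariant.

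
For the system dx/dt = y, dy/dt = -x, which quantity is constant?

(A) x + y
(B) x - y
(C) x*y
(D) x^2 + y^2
D

A first integral I satisfies dI/dt = 0 along every solution. Differentiate each option and use the equation of motion:
(A) d/dt[x + y] = y + (-x) = y - x, not identically 0
(B) d/dt[x - y] = y - (-x) = x + y, not identically 0
(C) d/dt[x*y] = (dx/dt)y + x(dy/dt) = y^2 - x^2, not identically 0
(D) d/dt[x^2 + y^2] = 2x*dx/dt + 2y*dy/dt = 2x*y + 2y*(-x) = 0

Only (D) has zero time-derivative. So x^2 + y^2 (the squared radius; trajectories are circles) is the conserved quantity.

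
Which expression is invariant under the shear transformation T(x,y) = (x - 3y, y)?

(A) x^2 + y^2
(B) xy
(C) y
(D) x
C

Under the shear T(x,y) = (x - 3y, y):
Substitute the transformed coordinates into each option and compare with the original:
(A) x^2 + y^2  ->  (x - 3y)^2 + (y)^2 = x^2 - 6xy + 10y^2   [differs from x^2 + y^2: not invariant]
(B) xy  ->  (x - 3y)(y) = xy - 3y^2   [differs from xy: not invariant]
(C) y  ->  (y) = y   [equals y: invariant]
(D) x  ->  (x - 3y) = x - 3y   [differs from x: not invariant]

Only option (C), y, is unchanged by the transformation.
A horizontal shear moves points parallel to the x-axis, so the y-coordinate (and any function of y alone) is unchanged.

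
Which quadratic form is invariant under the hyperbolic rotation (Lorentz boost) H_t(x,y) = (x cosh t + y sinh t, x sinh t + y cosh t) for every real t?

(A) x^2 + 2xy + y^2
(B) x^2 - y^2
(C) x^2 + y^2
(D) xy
B

Write x' = x cosh t + y sinh t, y' = x sinh t + y cosh t and substitute into each option:
(A) x^2 + 2xy + y^2: (x' + y')^2 with x' + y' = (x + y)(cosh t + sinh t) = (x + y)e^t, so it becomes (x + y)^2 e^(2t)   [not invariant for t != 0]
(B) x^2 - y^2: (x cosh t + y sinh t)^2 - (x sinh t + y cosh t)^2 = x^2(cosh^2 t - sinh^2 t) + 2xy(cosh t sinh t - sinh t cosh t) + y^2(sinh^2 t - cosh^2 t) = x^2 - y^2   [invariant, using cosh^2 t - sinh^2 t = 1]
(C) x^2 + y^2: (x cosh t + y sinh t)^2 + (x sinh t + y cosh t)^2 = (x^2 + y^2)(cosh^2 t + sinh^2 t) + 4xy sinh t cosh t = (x^2 + y^2) cosh 2t + 2xy sinh 2t   [not invariant for t != 0]
(D) xy: (x cosh t + y sinh t)(x sinh t + y cosh t) = xy(cosh^2 t + sinh^2 t) + (x^2 + y^2) sinh t cosh t = xy cosh 2t + (x^2 + y^2)(sinh 2t)/2   [not invariant for t != 0]

Only (B) x^2 - y^2 is unchanged; it is the Minkowski form preserved by Lorentz boosts, just as x^2 + y^2 is preserved by ordinary rotations.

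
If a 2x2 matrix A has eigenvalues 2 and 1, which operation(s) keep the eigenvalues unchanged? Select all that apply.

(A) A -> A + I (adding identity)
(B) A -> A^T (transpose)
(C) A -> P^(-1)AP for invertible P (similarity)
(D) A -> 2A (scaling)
B and C

Eigenvalues are preserved by:
1. Similarity transformations: A -> P^(-1)AP (same characteristic polynomial)
2. Transpose: A^T has the same eigenvalues as A

Eigenvalues are NOT preserved by:
- Adding identity: eigenvalues become 2+1, 1+1
- Scaling: eigenvalues become 4, 2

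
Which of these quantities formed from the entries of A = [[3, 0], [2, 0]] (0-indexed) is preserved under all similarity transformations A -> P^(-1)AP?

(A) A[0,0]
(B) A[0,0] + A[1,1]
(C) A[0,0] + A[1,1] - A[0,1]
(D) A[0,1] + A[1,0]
B

A[0,0] + A[1,1] is the trace of A. By the cyclic property of the trace, tr(P^(-1)AP) = tr(APP^(-1)) = tr(A), so it is the same for every matrix similar to A.

The other combinations are not similarity invariants. For example, take P = [[1, 1], [1, 2]] (det P = 1), so P^(-1) = [[2, -1], [-1, 1]] and
B = P^(-1)AP = [[4, 4], [-1, -1]].
Evaluating each option on A and on B:
(A) A[0,0]: 3 for A, 4 for B -> changes
(B) A[0,0] + A[1,1]: 3 for A, 3 for B -> unchanged
(C) A[0,0] + A[1,1] - A[0,1]: 3 for A, -1 for B -> changes
(D) A[0,1] + A[1,0]: 2 for A, 3 for B -> changes

Only (B) A[0,0] + A[1,1] = 3 survives (and it does so for every P, not just this one), so it is the invariant.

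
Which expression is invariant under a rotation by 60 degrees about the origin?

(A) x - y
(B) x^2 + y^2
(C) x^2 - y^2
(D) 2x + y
B

A rotation by 60 degrees sends (x, y) to (x/2 - sqrt(3)y/2, sqrt(3)x/2 + y/2).
Substitute the transformed coordinates into each option and compare with the original:
(A) x - y  ->  (x/2 - sqrt(3)y/2) - (sqrt(3)x/2 + y/2) = -sqrt(3)x/2 + x/2 - sqrt(3)y/2 - y/2   [differs from x - y: not invariant]
(B) x^2 + y^2  ->  (x/2 - sqrt(3)y/2)^2 + (sqrt(3)x/2 + y/2)^2 = x^2 + y^2   [equals x^2 + y^2: invariant]
(C) x^2 - y^2  ->  (x/2 - sqrt(3)y/2)^2 - (sqrt(3)x/2 + y/2)^2 = -x^2/2 - sqrt(3)xy + y^2/2   [differs from x^2 - y^2: not invariant]
(D) 2x + y  ->  2(x/2 - sqrt(3)y/2) + (sqrt(3)x/2 + y/2) = sqrt(3)x/2 + x - sqrt(3)y + y/2   [differs from 2x + y: not invariant]

Only option (B), x^2 + y^2, is unchanged by the transformation.
Geometrically, x^2 + y^2 is the squared distance from the origin, which every rotation about the origin preserves.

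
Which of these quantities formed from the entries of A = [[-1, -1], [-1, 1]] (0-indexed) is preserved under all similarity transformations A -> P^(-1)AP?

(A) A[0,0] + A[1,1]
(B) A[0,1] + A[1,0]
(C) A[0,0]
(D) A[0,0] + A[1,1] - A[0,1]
A

A[0,0] + A[1,1] is the trace of A. By the cyclic property of the trace, tr(P^(-1)AP) = tr(APP^(-1)) = tr(A), so it is the same for every matrix similar to A.

The other combinations are not similarity invariants. For example, take P = [[1, -1], [0, 1]] (det P = 1), so P^(-1) = [[1, 1], [0, 1]] and
B = P^(-1)AP = [[-2, 2], [-1, 2]].
Evaluating each option on A and on B:
(A) A[0,0] + A[1,1]: 0 for A, 0 for B -> unchanged
(B) A[0,1] + A[1,0]: -2 for A, 1 for B -> changes
(C) A[0,0]: -1 for A, -2 for B -> changes
(D) A[0,0] + A[1,1] - A[0,1]: 1 for A, -2 for B -> changes

Only (A) A[0,0] + A[1,1] = 0 survives (and it does so for every P, not just this one), so it is the invariant.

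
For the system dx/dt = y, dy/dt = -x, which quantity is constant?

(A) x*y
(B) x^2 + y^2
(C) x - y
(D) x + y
B

A first integral I satisfies dI/dt = 0 along every solution. Differentiate each option and use the equation of motion:
(A) d/dt[x*y] = (dx/dt)y + x(dy/dt) = y^2 - x^2, not identically 0
(B) d/dt[x^2 + y^2] = 2x*dx/dt + 2y*dy/dt = 2x*y + 2y*(-x) = 0
(C) d/dt[x - y] = y - (-x) = x + y, not identically 0
(D) d/dt[x + y] = y + (-x) = y - x, not identically 0

Only (B) has zero time-derivative. So x^2 + y^2 (the squared radius; trajectories are circles) is the conserved quantity.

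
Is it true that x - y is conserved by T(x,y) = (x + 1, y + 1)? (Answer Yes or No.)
Yes

Substitute T(x,y) = (x + 1, y + 1) into the expression and compare with the original.

Original: x - y
After applying T: (x + 1) - (y + 1) = x - y

This is identical to the original x - y, so the expression is invariant.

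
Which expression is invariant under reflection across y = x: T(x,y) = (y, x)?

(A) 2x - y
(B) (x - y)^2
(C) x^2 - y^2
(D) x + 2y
B

The map is reflection across y = x: T(x,y) = (y, x).
Substitute the transformed coordinates into each option and compare with the original:
(A) 2x - y  ->  2(y) - (x) = -x + 2y   [differs from 2x - y: not invariant]
(B) (x - y)^2  ->  ((y) - (x))^2 = x^2 - 2xy + y^2   [equals (x - y)^2: invariant]
(C) x^2 - y^2  ->  (y)^2 - (x)^2 = -x^2 + y^2   [differs from x^2 - y^2: not invariant]
(D) x + 2y  ->  (y) + 2(x) = 2x + y   [differs from x + 2y: not invariant]

Only option (B), (x - y)^2, is unchanged by the transformation.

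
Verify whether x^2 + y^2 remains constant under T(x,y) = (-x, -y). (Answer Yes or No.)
Yes

Substitute T(x,y) = (-x, -y) into the expression and compare with the original.

Original: x^2 + y^2
After applying T: (-x)^2 + (-y)^2 = x^2 + y^2

This is identical to the original x^2 + y^2, so the expression is invariant.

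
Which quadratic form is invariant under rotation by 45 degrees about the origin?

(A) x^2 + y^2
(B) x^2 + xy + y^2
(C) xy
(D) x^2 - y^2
A

Rotation by 45 degrees sends (x, y) to (sqrt(2)x/2 - sqrt(2)y/2, sqrt(2)x/2 + sqrt(2)y/2).
Substitute the transformed coordinates into each option and compare with the original:
(A) x^2 + y^2  ->  (sqrt(2)x/2 - sqrt(2)y/2)^2 + (sqrt(2)x/2 + sqrt(2)y/2)^2 = x^2 + y^2   [equals x^2 + y^2: invariant]
(B) x^2 + xy + y^2  ->  (sqrt(2)x/2 - sqrt(2)y/2)^2 + (sqrt(2)x/2 - sqrt(2)y/2)(sqrt(2)x/2 + sqrt(2)y/2) + (sqrt(2)x/2 + sqrt(2)y/2)^2 = 3x^2/2 + y^2/2   [differs from x^2 + xy + y^2: not invariant]
(C) xy  ->  (sqrt(2)x/2 - sqrt(2)y/2)(sqrt(2)x/2 + sqrt(2)y/2) = x^2/2 - y^2/2   [differs from xy: not invariant]
(D) x^2 - y^2  ->  (sqrt(2)x/2 - sqrt(2)y/2)^2 - (sqrt(2)x/2 + sqrt(2)y/2)^2 = -2xy   [differs from x^2 - y^2: not invariant]

Only option (A), x^2 + y^2, is unchanged by the transformation.
x^2 + y^2 is the squared distance from the origin, which rotations preserve.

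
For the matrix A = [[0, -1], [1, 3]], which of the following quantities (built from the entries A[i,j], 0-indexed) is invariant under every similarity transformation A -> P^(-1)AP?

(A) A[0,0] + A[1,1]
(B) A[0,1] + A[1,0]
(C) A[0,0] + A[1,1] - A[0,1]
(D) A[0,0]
A

A[0,0] + A[1,1] is the trace of A. By the cyclic property of the trace, tr(P^(-1)AP) = tr(APP^(-1)) = tr(A), so it is the same for every matrix similar to A.

The other combinations are not similarity invariants. For example, take P = [[1, 1], [1, 2]] (det P = 1), so P^(-1) = [[2, -1], [-1, 1]] and
B = P^(-1)AP = [[-6, -11], [5, 9]].
Evaluating each option on A and on B:
(A) A[0,0] + A[1,1]: 3 for A, 3 for B -> unchanged
(B) A[0,1] + A[1,0]: 0 for A, -6 for B -> changes
(C) A[0,0] + A[1,1] - A[0,1]: 4 for A, 14 for B -> changes
(D) A[0,0]: 0 for A, -6 for B -> changes

Only (A) A[0,0] + A[1,1] = 3 survives (and it does so for every P, not just this one), so it is the invariant.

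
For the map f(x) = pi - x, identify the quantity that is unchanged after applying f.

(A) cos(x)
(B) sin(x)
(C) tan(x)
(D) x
B

For f(x) = pi - x:
sin(pi - x) = sin(x), so sine is invariant under this transformation.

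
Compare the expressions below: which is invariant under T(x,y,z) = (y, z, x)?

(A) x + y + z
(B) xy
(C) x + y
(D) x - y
A

Apply T(x,y,z) = (y, z, x) to each option, i.e. replace (x, y, z) by the transformed coordinates.
Substitute the transformed coordinates into each option and compare with the original:
(A) x + y + z  ->  (y) + (z) + (x) = x + y + z   [equals x + y + z: invariant]
(B) xy  ->  (y)(z) = yz   [differs from xy: not invariant]
(C) x + y  ->  (y) + (z) = y + z   [differs from x + y: not invariant]
(D) x - y  ->  (y) - (z) = y - z   [differs from x - y: not invariant]

Only option (A), x + y + z, is unchanged by the transformation.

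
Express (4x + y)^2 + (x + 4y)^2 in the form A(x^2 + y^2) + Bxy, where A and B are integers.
17(x^2 + y^2) + 16xy

Expanding: (4x + y)^2 = 16x^2 + 8xy + y^2
(x + 4y)^2 = x^2 + 8xy + 16y^2
Sum = (16+1)(x^2+y^2) + 16xy = 17(x^2 + y^2) + 16xy
This is symmetric in x and y.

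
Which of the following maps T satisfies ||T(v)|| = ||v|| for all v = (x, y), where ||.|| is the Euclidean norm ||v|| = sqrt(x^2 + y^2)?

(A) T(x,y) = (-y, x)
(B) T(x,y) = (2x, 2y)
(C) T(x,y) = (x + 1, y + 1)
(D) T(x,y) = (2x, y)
A

A transformation preserves a norm if ||T(v)|| = ||v|| for every v; a single vector where the norm changes rules an option out.

(A) T(x,y) = (-y, x): preserves the norm -- it is an orthogonal map (a rotation/reflection), and (-y)^2 + (x)^2 simplifies to x^2 + y^2.
(B) T(x,y) = (2x, 2y): v = (1, 0) has norm sqrt((1)^2 + (0)^2) = 1, but T(v) = (2, 0) has norm 2 -- not preserved.
(C) T(x,y) = (x + 1, y + 1): v = (1, 0) has norm sqrt((1)^2 + (0)^2) = 1, but T(v) = (2, 1) has norm sqrt(5) -- not preserved.
(D) T(x,y) = (2x, y): v = (1, 0) has norm sqrt((1)^2 + (0)^2) = 1, but T(v) = (2, 0) has norm 2 -- not preserved.

Therefore the answer is (A).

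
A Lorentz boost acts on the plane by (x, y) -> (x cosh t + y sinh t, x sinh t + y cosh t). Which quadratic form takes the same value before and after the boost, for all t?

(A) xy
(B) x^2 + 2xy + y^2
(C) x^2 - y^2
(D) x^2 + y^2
C

Write x' = x cosh t + y sinh t, y' = x sinh t + y cosh t and substitute into each option:
(A) xy: (x cosh t + y sinh t)(x sinh t + y cosh t) = xy(cosh^2 t + sinh^2 t) + (x^2 + y^2) sinh t cosh t = xy cosh 2t + (x^2 + y^2)(sinh 2t)/2   [not invariant for t != 0]
(B) x^2 + 2xy + y^2: (x' + y')^2 with x' + y' = (x + y)(cosh t + sinh t) = (x + y)e^t, so it becomes (x + y)^2 e^(2t)   [not invariant for t != 0]
(C) x^2 - y^2: (x cosh t + y sinh t)^2 - (x sinh t + y cosh t)^2 = x^2(cosh^2 t - sinh^2 t) + 2xy(cosh t sinh t - sinh t cosh t) + y^2(sinh^2 t - cosh^2 t) = x^2 - y^2   [invariant, using cosh^2 t - sinh^2 t = 1]
(D) x^2 + y^2: (x cosh t + y sinh t)^2 + (x sinh t + y cosh t)^2 = (x^2 + y^2)(cosh^2 t + sinh^2 t) + 4xy sinh t cosh t = (x^2 + y^2) cosh 2t + 2xy sinh 2t   [not invariant for t != 0]

Only (C) x^2 - y^2 is unchanged; it is the Minkowski form preserved by Lorentz boosts, just as x^2 + y^2 is preserved by ordinary rotations.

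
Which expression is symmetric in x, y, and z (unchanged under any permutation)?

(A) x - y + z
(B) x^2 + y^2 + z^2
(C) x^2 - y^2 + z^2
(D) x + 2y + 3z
B

A symmetric expression is unchanged when the variables are permuted; here the transformation to test is the swap (x, y) -> (y, x).
A symmetric expression must survive every permutation; the single swap x <-> y already eliminates the distractors, and the keyed expression is also unchanged by x <-> z and y <-> z (each variable enters it in exactly the same way).
Substitute the transformed coordinates into each option and compare with the original:
(A) x - y + z  ->  (y) - (x) + z = -x + y + z   [differs from x - y + z: not invariant]
(B) x^2 + y^2 + z^2  ->  (y)^2 + (x)^2 + z^2 = x^2 + y^2 + z^2   [equals x^2 + y^2 + z^2: invariant]
(C) x^2 - y^2 + z^2  ->  (y)^2 - (x)^2 + z^2 = -x^2 + y^2 + z^2   [differs from x^2 - y^2 + z^2: not invariant]
(D) x + 2y + 3z  ->  (y) + 2(x) + 3z = 2x + y + 3z   [differs from x + 2y + 3z: not invariant]

Only option (B), x^2 + y^2 + z^2, is unchanged by the transformation.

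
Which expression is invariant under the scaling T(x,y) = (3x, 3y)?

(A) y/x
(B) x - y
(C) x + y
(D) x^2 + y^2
A

Under the uniform scaling T(x,y) = (3x, 3y):
Substitute the transformed coordinates into each option and compare with the original:
(A) y/x  ->  (3y)/(3x) = y/x   [equals y/x: invariant]
(B) x - y  ->  (3x) - (3y) = 3x - 3y   [differs from x - y: not invariant]
(C) x + y  ->  (3x) + (3y) = 3x + 3y   [differs from x + y: not invariant]
(D) x^2 + y^2  ->  (3x)^2 + (3y)^2 = 9x^2 + 9y^2   [differs from x^2 + y^2: not invariant]

Only option (A), y/x, is unchanged by the transformation.
The common factor 3 cancels in a ratio of coordinates, while sums, products and sums of squares pick up factors of 3 or 9.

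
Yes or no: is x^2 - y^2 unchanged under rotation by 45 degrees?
No

Applying rotation by 45 degrees: x' = x*cos(45 degrees) - y*sin(45 degrees) = sqrt(2)x/2 - sqrt(2)y/2, y' = x*sin(45 degrees) + y*cos(45 degrees) = sqrt(2)x/2 + sqrt(2)y/2

Substituting into x^2 - y^2:
(sqrt(2)x/2 - sqrt(2)y/2)^2 - (sqrt(2)x/2 + sqrt(2)y/2)^2
= -2xy

This differs from the original expression x^2 - y^2, so it is NOT invariant.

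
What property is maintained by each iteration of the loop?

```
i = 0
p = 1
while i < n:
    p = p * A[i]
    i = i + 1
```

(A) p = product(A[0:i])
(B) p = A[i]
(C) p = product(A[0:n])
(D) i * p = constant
A

A loop invariant must hold before the first iteration and be re-established by every execution of the body.

(A) p = product(A[0:i]): Initially i = 0 and p = 1 = product of the empty slice A[0:0]. If p = product(A[0:i]) holds at the top of an iteration, the body sets p to product(A[0:i]) * A[i] = product(A[0:i+1]) and then i to i+1, so the property is restored. At exit i = n, giving p = product(A[0:n]).

The other options fail:
(B) p = A[i]: after the first iteration p = A[0] but i = 1; in general p is a product of several elements, not a single one.
(C) p = product(A[0:n]): false before the loop (p = 1, not the full product) -- it only becomes true at exit.
(D) i * p = constant: initially i * p = 0, but after one iteration it is 1 * A[0], which is nonzero in general.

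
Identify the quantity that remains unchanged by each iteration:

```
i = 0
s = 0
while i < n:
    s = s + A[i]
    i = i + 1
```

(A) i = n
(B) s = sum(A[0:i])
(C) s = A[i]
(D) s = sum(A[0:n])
B

A loop invariant must hold before the first iteration and be re-established by every execution of the body.

(B) s = sum(A[0:i]): Initially i = 0 and s = 0 = sum of the empty slice A[0:0]. If s = sum(A[0:i]) holds at the top of an iteration, the body sets s to sum(A[0:i]) + A[i] = sum(A[0:i+1]) and then i to i+1, so s = sum(A[0:i]) holds again. At exit i = n, giving s = sum(A[0:n]).

The other options fail:
(A) i = n: false initially (i = 0); it is the exit condition, not an invariant.
(C) s = A[i]: after the first iteration s = A[0] but i = 1, so s = A[i] compares s with the wrong element (and fails in general).
(D) s = sum(A[0:n]): false before the loop (s = 0, not the full sum) -- it only becomes true at exit.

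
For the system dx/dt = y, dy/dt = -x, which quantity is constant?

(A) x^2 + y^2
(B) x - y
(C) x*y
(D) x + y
A

A first integral I satisfies dI/dt = 0 along every solution. Differentiate each option and use the equation of motion:
(A) d/dt[x^2 + y^2] = 2x*dx/dt + 2y*dy/dt = 2x*y + 2y*(-x) = 0
(B) d/dt[x - y] = y - (-x) = x + y, not identically 0
(C) d/dt[x*y] = (dx/dt)y + x(dy/dt) = y^2 - x^2, not identically 0
(D) d/dt[x + y] = y + (-x) = y - x, not identically 0

Only (A) has zero time-derivative. So x^2 + y^2 (the squared radius; trajectories are circles) is the conserved quantity.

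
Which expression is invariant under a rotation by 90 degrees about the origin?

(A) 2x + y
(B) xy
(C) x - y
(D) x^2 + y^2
D

A rotation by 90 degrees sends (x, y) to (-y, x).
Substitute the transformed coordinates into each option and compare with the original:
(A) 2x + y  ->  2(-y) + (x) = x - 2y   [differs from 2x + y: not invariant]
(B) xy  ->  (-y)(x) = -xy   [differs from xy: not invariant]
(C) x - y  ->  (-y) - (x) = -x - y   [differs from x - y: not invariant]
(D) x^2 + y^2  ->  (-y)^2 + (x)^2 = x^2 + y^2   [equals x^2 + y^2: invariant]

Only option (D), x^2 + y^2, is unchanged by the transformation.
Geometrically, x^2 + y^2 is the squared distance from the origin, which every rotation about the origin preserves.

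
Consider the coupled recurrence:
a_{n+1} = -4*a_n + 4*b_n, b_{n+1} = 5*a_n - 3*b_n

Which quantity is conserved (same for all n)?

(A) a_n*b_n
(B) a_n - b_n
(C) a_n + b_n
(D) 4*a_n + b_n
C

Replace a_n by a_{n+1} = -4*a_n + 4*b_n and b_n by b_{n+1} = 5*a_n - 3*b_n in each option and simplify:
(A) a_n*b_n  ->  (-4*a_n + 4*b_n)*(5*a_n - 3*b_n) = -20*a_n^2 + 32*a_n*b_n - 12*b_n^2   [not conserved]
(B) a_n - b_n  ->  (-4*a_n + 4*b_n) - (5*a_n - 3*b_n) = -9*a_n + 7*b_n   [not conserved]
(C) a_n + b_n  ->  (-4*a_n + 4*b_n) + (5*a_n - 3*b_n) = a_n + b_n   [conserved]
(D) 4*a_n + b_n  ->  4*(-4*a_n + 4*b_n) + (5*a_n - 3*b_n) = -11*a_n + 13*b_n   [not conserved]

Only (C) a_n + b_n returns to itself after one step, so it is the conserved quantity.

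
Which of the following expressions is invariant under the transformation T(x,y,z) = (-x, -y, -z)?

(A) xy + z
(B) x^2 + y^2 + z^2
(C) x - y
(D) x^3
B

Apply T(x,y,z) = (-x, -y, -z) to each option, i.e. replace (x, y, z) by the transformed coordinates.
Substitute the transformed coordinates into each option and compare with the original:
(A) xy + z  ->  (-x)(-y) + (-z) = xy - z   [differs from xy + z: not invariant]
(B) x^2 + y^2 + z^2  ->  (-x)^2 + (-y)^2 + (-z)^2 = x^2 + y^2 + z^2   [equals x^2 + y^2 + z^2: invariant]
(C) x - y  ->  (-x) - (-y) = -x + y   [differs from x - y: not invariant]
(D) x^3  ->  (-x)^3 = -x^3   [differs from x^3: not invariant]

Only option (B), x^2 + y^2 + z^2, is unchanged by the transformation.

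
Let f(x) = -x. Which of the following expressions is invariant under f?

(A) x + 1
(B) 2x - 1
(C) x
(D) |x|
D

For f(x) = -x:
Applying f replaces x by -x. Since |-x| = |x|, the absolute value is unchanged by f, whereas x -> -x, 2x - 1 -> -2x - 1 and x + 1 -> -x + 1 all change.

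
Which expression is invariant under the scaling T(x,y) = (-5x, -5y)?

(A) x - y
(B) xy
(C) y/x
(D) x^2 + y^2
C

Under the uniform scaling T(x,y) = (-5x, -5y):
Substitute the transformed coordinates into each option and compare with the original:
(A) x - y  ->  (-5x) - (-5y) = -5x + 5y   [differs from x - y: not invariant]
(B) xy  ->  (-5x)(-5y) = 25xy   [differs from xy: not invariant]
(C) y/x  ->  (-5y)/(-5x) = y/x   [equals y/x: invariant]
(D) x^2 + y^2  ->  (-5x)^2 + (-5y)^2 = 25x^2 + 25y^2   [differs from x^2 + y^2: not invariant]

Only option (C), y/x, is unchanged by the transformation.
The common factor -5 cancels in a ratio of coordinates, while sums, products and sums of squares pick up factors of -5 or 25.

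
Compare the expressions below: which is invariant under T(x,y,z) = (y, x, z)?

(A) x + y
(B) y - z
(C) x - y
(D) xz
A

Apply T(x,y,z) = (y, x, z) to each option, i.e. replace (x, y, z) by the transformed coordinates.
Substitute the transformed coordinates into each option and compare with the original:
(A) x + y  ->  (y) + (x) = x + y   [equals x + y: invariant]
(B) y - z  ->  (x) - (z) = x - z   [differs from y - z: not invariant]
(C) x - y  ->  (y) - (x) = -x + y   [differs from x - y: not invariant]
(D) xz  ->  (y)(z) = yz   [differs from xz: not invariant]

Only option (A), x + y, is unchanged by the transformation.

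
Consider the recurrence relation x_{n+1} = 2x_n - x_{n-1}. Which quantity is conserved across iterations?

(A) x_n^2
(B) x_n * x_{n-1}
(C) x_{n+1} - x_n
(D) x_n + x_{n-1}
C

For the recurrence x_{n+1} = 2x_n - x_{n-1}:

If x_{n+1} = 2x_n - x_{n-1}, then:
x_{n+1} - x_n = x_n - x_{n-1}
The first difference is constant throughout the sequence.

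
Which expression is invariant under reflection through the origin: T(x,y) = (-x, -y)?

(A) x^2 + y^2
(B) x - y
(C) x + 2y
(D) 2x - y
A

The map is reflection through the origin: T(x,y) = (-x, -y).
Substitute the transformed coordinates into each option and compare with the original:
(A) x^2 + y^2  ->  (-x)^2 + (-y)^2 = x^2 + y^2   [equals x^2 + y^2: invariant]
(B) x - y  ->  (-x) - (-y) = -x + y   [differs from x - y: not invariant]
(C) x + 2y  ->  (-x) + 2(-y) = -x - 2y   [differs from x + 2y: not invariant]
(D) 2x - y  ->  2(-x) - (-y) = -2x + y   [differs from 2x - y: not invariant]

Only option (A), x^2 + y^2, is unchanged by the transformation.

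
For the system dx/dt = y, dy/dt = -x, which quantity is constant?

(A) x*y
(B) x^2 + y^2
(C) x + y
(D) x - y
B

A first integral I satisfies dI/dt = 0 along every solution. Differentiate each option and use the equation of motion:
(A) d/dt[x*y] = (dx/dt)y + x(dy/dt) = y^2 - x^2, not identically 0
(B) d/dt[x^2 + y^2] = 2x*dx/dt + 2y*dy/dt = 2x*y + 2y*(-x) = 0
(C) d/dt[x + y] = y + (-x) = y - x, not identically 0
(D) d/dt[x - y] = y - (-x) = x + y, not identically 0

Only (B) has zero time-derivative. So x^2 + y^2 (the squared radius; trajectories are circles) is the conserved quantity.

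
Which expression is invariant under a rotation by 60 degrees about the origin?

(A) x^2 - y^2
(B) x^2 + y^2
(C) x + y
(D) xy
B

A rotation by 60 degrees sends (x, y) to (x/2 - sqrt(3)y/2, sqrt(3)x/2 + y/2).
Substitute the transformed coordinates into each option and compare with the original:
(A) x^2 - y^2  ->  (x/2 - sqrt(3)y/2)^2 - (sqrt(3)x/2 + y/2)^2 = -x^2/2 - sqrt(3)xy + y^2/2   [differs from x^2 - y^2: not invariant]
(B) x^2 + y^2  ->  (x/2 - sqrt(3)y/2)^2 + (sqrt(3)x/2 + y/2)^2 = x^2 + y^2   [equals x^2 + y^2: invariant]
(C) x + y  ->  (x/2 - sqrt(3)y/2) + (sqrt(3)x/2 + y/2) = x/2 + sqrt(3)x/2 - sqrt(3)y/2 + y/2   [differs from x + y: not invariant]
(D) xy  ->  (x/2 - sqrt(3)y/2)(sqrt(3)x/2 + y/2) = sqrt(3)x^2/4 - xy/2 - sqrt(3)y^2/4   [differs from xy: not invariant]

Only option (B), x^2 + y^2, is unchanged by the transformation.
Geometrically, x^2 + y^2 is the squared distance from the origin, which every rotation about the origin preserves.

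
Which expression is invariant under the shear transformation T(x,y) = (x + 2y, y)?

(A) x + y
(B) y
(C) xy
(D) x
B

Under the shear T(x,y) = (x + 2y, y):
Substitute the transformed coordinates into each option and compare with the original:
(A) x + y  ->  (x + 2y) + (y) = x + 3y   [differs from x + y: not invariant]
(B) y  ->  (y) = y   [equals y: invariant]
(C) xy  ->  (x + 2y)(y) = xy + 2y^2   [differs from xy: not invariant]
(D) x  ->  (x + 2y) = x + 2y   [differs from x: not invariant]

Only option (B), y, is unchanged by the transformation.
A horizontal shear moves points parallel to the x-axis, so the y-coordinate (and any function of y alone) is unchanged.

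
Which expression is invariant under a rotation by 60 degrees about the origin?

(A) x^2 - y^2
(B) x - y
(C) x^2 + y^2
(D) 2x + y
C

A rotation by 60 degrees sends (x, y) to (x/2 - sqrt(3)y/2, sqrt(3)x/2 + y/2).
Substitute the transformed coordinates into each option and compare with the original:
(A) x^2 - y^2  ->  (x/2 - sqrt(3)y/2)^2 - (sqrt(3)x/2 + y/2)^2 = -x^2/2 - sqrt(3)xy + y^2/2   [differs from x^2 - y^2: not invariant]
(B) x - y  ->  (x/2 - sqrt(3)y/2) - (sqrt(3)x/2 + y/2) = -sqrt(3)x/2 + x/2 - sqrt(3)y/2 - y/2   [differs from x - y: not invariant]
(C) x^2 + y^2  ->  (x/2 - sqrt(3)y/2)^2 + (sqrt(3)x/2 + y/2)^2 = x^2 + y^2   [equals x^2 + y^2: invariant]
(D) 2x + y  ->  2(x/2 - sqrt(3)y/2) + (sqrt(3)x/2 + y/2) = sqrt(3)x/2 + x - sqrt(3)y + y/2   [differs from 2x + y: not invariant]

Only option (C), x^2 + y^2, is unchanged by the transformation.
Geometrically, x^2 + y^2 is the squared distance from the origin, which every rotation about the origin preserves.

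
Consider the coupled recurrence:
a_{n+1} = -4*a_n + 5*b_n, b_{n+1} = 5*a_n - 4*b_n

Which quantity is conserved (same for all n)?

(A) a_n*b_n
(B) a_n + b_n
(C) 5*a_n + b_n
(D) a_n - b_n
B

Replace a_n by a_{n+1} = -4*a_n + 5*b_n and b_n by b_{n+1} = 5*a_n - 4*b_n in each option and simplify:
(A) a_n*b_n  ->  (-4*a_n + 5*b_n)*(5*a_n - 4*b_n) = -20*a_n^2 + 41*a_n*b_n - 20*b_n^2   [not conserved]
(B) a_n + b_n  ->  (-4*a_n + 5*b_n) + (5*a_n - 4*b_n) = a_n + b_n   [conserved]
(C) 5*a_n + b_n  ->  5*(-4*a_n + 5*b_n) + (5*a_n - 4*b_n) = -15*a_n + 21*b_n   [not conserved]
(D) a_n - b_n  ->  (-4*a_n + 5*b_n) - (5*a_n - 4*b_n) = -9*a_n + 9*b_n   [not conserved]

Only (B) a_n + b_n returns to itself after one step, so it is the conserved quantity.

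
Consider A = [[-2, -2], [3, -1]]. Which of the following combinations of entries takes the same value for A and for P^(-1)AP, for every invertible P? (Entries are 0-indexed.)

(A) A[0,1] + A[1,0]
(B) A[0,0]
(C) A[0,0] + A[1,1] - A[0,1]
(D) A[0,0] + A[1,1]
D

A[0,0] + A[1,1] is the trace of A. By the cyclic property of the trace, tr(P^(-1)AP) = tr(APP^(-1)) = tr(A), so it is the same for every matrix similar to A.

The other combinations are not similarity invariants. For example, take P = [[2, 1], [1, 1]] (det P = 1), so P^(-1) = [[1, -1], [-1, 2]] and
B = P^(-1)AP = [[-11, -6], [16, 8]].
Evaluating each option on A and on B:
(A) A[0,1] + A[1,0]: 1 for A, 10 for B -> changes
(B) A[0,0]: -2 for A, -11 for B -> changes
(C) A[0,0] + A[1,1] - A[0,1]: -1 for A, 3 for B -> changes
(D) A[0,0] + A[1,1]: -3 for A, -3 for B -> unchanged

Only (D) A[0,0] + A[1,1] = -3 survives (and it does so for every P, not just this one), so it is the invariant.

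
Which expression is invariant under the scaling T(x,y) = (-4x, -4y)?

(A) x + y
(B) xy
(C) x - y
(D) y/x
D

Under the uniform scaling T(x,y) = (-4x, -4y):
Substitute the transformed coordinates into each option and compare with the original:
(A) x + y  ->  (-4x) + (-4y) = -4x - 4y   [differs from x + y: not invariant]
(B) xy  ->  (-4x)(-4y) = 16xy   [differs from xy: not invariant]
(C) x - y  ->  (-4x) - (-4y) = -4x + 4y   [differs from x - y: not invariant]
(D) y/x  ->  (-4y)/(-4x) = y/x   [equals y/x: invariant]

Only option (D), y/x, is unchanged by the transformation.
The common factor -4 cancels in a ratio of coordinates, while sums, products and sums of squares pick up factors of -4 or 16.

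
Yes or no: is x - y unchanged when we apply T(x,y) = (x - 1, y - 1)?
Yes

Substitute T(x,y) = (x - 1, y - 1) into the expression and compare with the original.

Original: x - y
After applying T: (x - 1) - (y - 1) = x - y

This is identical to the original x - y, so the expression is invariant.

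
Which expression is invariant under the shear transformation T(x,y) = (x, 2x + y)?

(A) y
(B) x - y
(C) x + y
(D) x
D

Under the shear T(x,y) = (x, 2x + y):
Substitute the transformed coordinates into each option and compare with the original:
(A) y  ->  (2x + y) = 2x + y   [differs from y: not invariant]
(B) x - y  ->  (x) - (2x + y) = -x - y   [differs from x - y: not invariant]
(C) x + y  ->  (x) + (2x + y) = 3x + y   [differs from x + y: not invariant]
(D) x  ->  (x) = x   [equals x: invariant]

Only option (D), x, is unchanged by the transformation.
A vertical shear moves points parallel to the y-axis, so the x-coordinate (and any function of x alone) is unchanged.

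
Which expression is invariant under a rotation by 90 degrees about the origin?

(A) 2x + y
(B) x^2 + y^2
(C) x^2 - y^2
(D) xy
B

A rotation by 90 degrees sends (x, y) to (-y, x).
Substitute the transformed coordinates into each option and compare with the original:
(A) 2x + y  ->  2(-y) + (x) = x - 2y   [differs from 2x + y: not invariant]
(B) x^2 + y^2  ->  (-y)^2 + (x)^2 = x^2 + y^2   [equals x^2 + y^2: invariant]
(C) x^2 - y^2  ->  (-y)^2 - (x)^2 = -x^2 + y^2   [differs from x^2 - y^2: not invariant]
(D) xy  ->  (-y)(x) = -xy   [differs from xy: not invariant]

Only option (B), x^2 + y^2, is unchanged by the transformation.
Geometrically, x^2 + y^2 is the squared distance from the origin, which every rotation about the origin preserves.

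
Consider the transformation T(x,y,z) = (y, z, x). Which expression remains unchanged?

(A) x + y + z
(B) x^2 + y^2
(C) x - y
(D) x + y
A

Apply T(x,y,z) = (y, z, x) to each option, i.e. replace (x, y, z) by the transformed coordinates.
Substitute the transformed coordinates into each option and compare with the original:
(A) x + y + z  ->  (y) + (z) + (x) = x + y + z   [equals x + y + z: invariant]
(B) x^2 + y^2  ->  (y)^2 + (z)^2 = y^2 + z^2   [differs from x^2 + y^2: not invariant]
(C) x - y  ->  (y) - (z) = y - z   [differs from x - y: not invariant]
(D) x + y  ->  (y) + (z) = y + z   [differs from x + y: not invariant]

Only option (A), x + y + z, is unchanged by the transformation.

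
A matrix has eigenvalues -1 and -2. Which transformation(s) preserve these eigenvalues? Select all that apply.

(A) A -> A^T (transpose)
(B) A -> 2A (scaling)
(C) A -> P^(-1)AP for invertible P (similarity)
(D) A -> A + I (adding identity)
A and C

Eigenvalues are preserved by:
1. Similarity transformations: A -> P^(-1)AP (same characteristic polynomial)
2. Transpose: A^T has the same eigenvalues as A

Eigenvalues are NOT preserved by:
- Adding identity: eigenvalues become -1+1, -2+1
- Scaling: eigenvalues become -2, -4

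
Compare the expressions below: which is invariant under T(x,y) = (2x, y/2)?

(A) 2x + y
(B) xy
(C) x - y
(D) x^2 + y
B

An expression E(x,y) is invariant under T if E(T(x,y)) = E(x,y). Here T(x,y) = (2x, y/2).
Substitute the transformed coordinates into each option and compare with the original:
(A) 2x + y  ->  2(2x) + (y/2) = 4x + y/2   [differs from 2x + y: not invariant]
(B) xy  ->  (2x)(y/2) = xy   [equals xy: invariant]
(C) x - y  ->  (2x) - (y/2) = 2x - y/2   [differs from x - y: not invariant]
(D) x^2 + y  ->  (2x)^2 + (y/2) = 4x^2 + y/2   [differs from x^2 + y: not invariant]

Only option (B), xy, is unchanged by the transformation.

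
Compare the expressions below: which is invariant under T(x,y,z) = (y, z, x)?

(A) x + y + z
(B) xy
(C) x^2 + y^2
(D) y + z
A

Apply T(x,y,z) = (y, z, x) to each option, i.e. replace (x, y, z) by the transformed coordinates.
Substitute the transformed coordinates into each option and compare with the original:
(A) x + y + z  ->  (y) + (z) + (x) = x + y + z   [equals x + y + z: invariant]
(B) xy  ->  (y)(z) = yz   [differs from xy: not invariant]
(C) x^2 + y^2  ->  (y)^2 + (z)^2 = y^2 + z^2   [differs from x^2 + y^2: not invariant]
(D) y + z  ->  (z) + (x) = x + z   [differs from y + z: not invariant]

Only option (A), x + y + z, is unchanged by the transformation.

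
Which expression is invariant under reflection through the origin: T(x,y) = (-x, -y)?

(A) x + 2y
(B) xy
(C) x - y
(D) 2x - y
B

The map is reflection through the origin: T(x,y) = (-x, -y).
Substitute the transformed coordinates into each option and compare with the original:
(A) x + 2y  ->  (-x) + 2(-y) = -x - 2y   [differs from x + 2y: not invariant]
(B) xy  ->  (-x)(-y) = xy   [equals xy: invariant]
(C) x - y  ->  (-x) - (-y) = -x + y   [differs from x - y: not invariant]
(D) 2x - y  ->  2(-x) - (-y) = -2x + y   [differs from 2x - y: not invariant]

Only option (B), xy, is unchanged by the transformation.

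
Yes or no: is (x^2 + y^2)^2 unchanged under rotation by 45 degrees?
Yes

Applying rotation by 45 degrees: x' = x*cos(45 degrees) - y*sin(45 degrees) = sqrt(2)x/2 - sqrt(2)y/2, y' = x*sin(45 degrees) + y*cos(45 degrees) = sqrt(2)x/2 + sqrt(2)y/2

Substituting into (x^2 + y^2)^2:
((sqrt(2)x/2 - sqrt(2)y/2)^2 + (sqrt(2)x/2 + sqrt(2)y/2)^2)^2
= x^4 + 2x^2y^2 + y^4 = (x^2 + y^2)^2

This equals the original expression (x^2 + y^2)^2, so it IS invariant.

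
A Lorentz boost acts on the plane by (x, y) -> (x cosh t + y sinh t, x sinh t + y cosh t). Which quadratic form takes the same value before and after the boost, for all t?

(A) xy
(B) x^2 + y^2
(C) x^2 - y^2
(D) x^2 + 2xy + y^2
C

Write x' = x cosh t + y sinh t, y' = x sinh t + y cosh t and substitute into each option:
(A) xy: (x cosh t + y sinh t)(x sinh t + y cosh t) = xy(cosh^2 t + sinh^2 t) + (x^2 + y^2) sinh t cosh t = xy cosh 2t + (x^2 + y^2)(sinh 2t)/2   [not invariant for t != 0]
(B) x^2 + y^2: (x cosh t + y sinh t)^2 + (x sinh t + y cosh t)^2 = (x^2 + y^2)(cosh^2 t + sinh^2 t) + 4xy sinh t cosh t = (x^2 + y^2) cosh 2t + 2xy sinh 2t   [not invariant for t != 0]
(C) x^2 - y^2: (x cosh t + y sinh t)^2 - (x sinh t + y cosh t)^2 = x^2(cosh^2 t - sinh^2 t) + 2xy(cosh t sinh t - sinh t cosh t) + y^2(sinh^2 t - cosh^2 t) = x^2 - y^2   [invariant, using cosh^2 t - sinh^2 t = 1]
(D) x^2 + 2xy + y^2: (x' + y')^2 with x' + y' = (x + y)(cosh t + sinh t) = (x + y)e^t, so it becomes (x + y)^2 e^(2t)   [not invariant for t != 0]

Only (C) x^2 - y^2 is unchanged; it is the Minkowski form preserved by Lorentz boosts, just as x^2 + y^2 is preserved by ordinary rotations.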